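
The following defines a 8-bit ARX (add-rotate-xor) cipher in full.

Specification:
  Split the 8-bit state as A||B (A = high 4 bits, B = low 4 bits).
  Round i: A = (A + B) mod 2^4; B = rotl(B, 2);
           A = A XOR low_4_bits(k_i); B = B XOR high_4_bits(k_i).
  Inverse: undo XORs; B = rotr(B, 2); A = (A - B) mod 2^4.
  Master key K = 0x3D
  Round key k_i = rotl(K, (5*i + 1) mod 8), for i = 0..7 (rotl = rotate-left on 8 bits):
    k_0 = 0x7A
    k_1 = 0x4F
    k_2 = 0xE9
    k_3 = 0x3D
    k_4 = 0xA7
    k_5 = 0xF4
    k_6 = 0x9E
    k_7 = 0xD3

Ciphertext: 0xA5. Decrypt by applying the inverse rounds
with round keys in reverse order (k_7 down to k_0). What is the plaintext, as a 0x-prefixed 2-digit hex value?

0xEA

s_0 = ciphertext = 0xA5
s_1 = InvRound(s_0, k_7) = 0x72
s_2 = InvRound(s_1, k_6) = 0xBE
s_3 = InvRound(s_2, k_5) = 0xB4
s_4 = InvRound(s_3, k_4) = 0x1B
s_5 = InvRound(s_4, k_3) = 0xA2
s_6 = InvRound(s_5, k_2) = 0x03
s_7 = InvRound(s_6, k_1) = 0x2D
s_8 = InvRound(s_7, k_0) = 0xEA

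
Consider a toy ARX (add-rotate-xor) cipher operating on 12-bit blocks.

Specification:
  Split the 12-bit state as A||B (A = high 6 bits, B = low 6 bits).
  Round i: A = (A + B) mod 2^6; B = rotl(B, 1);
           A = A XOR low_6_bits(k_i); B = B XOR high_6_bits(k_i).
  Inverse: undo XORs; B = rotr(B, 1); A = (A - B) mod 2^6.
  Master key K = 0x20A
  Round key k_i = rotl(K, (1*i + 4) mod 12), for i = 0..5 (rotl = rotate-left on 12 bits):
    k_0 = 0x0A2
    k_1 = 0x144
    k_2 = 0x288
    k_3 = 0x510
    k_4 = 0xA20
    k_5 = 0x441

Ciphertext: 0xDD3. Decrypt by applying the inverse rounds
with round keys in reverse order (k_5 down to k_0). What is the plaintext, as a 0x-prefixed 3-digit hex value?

s_0 = ciphertext = 0xDD3
s_1 = InvRound(s_0, k_5) = 0xD41
s_2 = InvRound(s_1, k_4) = 0x874
s_3 = InvRound(s_2, k_3) = 0x850
s_4 = InvRound(s_3, k_2) = 0x70D
s_5 = InvRound(s_4, k_1) = 0x504
s_6 = InvRound(s_5, k_0) = 0xCC3

0xCC3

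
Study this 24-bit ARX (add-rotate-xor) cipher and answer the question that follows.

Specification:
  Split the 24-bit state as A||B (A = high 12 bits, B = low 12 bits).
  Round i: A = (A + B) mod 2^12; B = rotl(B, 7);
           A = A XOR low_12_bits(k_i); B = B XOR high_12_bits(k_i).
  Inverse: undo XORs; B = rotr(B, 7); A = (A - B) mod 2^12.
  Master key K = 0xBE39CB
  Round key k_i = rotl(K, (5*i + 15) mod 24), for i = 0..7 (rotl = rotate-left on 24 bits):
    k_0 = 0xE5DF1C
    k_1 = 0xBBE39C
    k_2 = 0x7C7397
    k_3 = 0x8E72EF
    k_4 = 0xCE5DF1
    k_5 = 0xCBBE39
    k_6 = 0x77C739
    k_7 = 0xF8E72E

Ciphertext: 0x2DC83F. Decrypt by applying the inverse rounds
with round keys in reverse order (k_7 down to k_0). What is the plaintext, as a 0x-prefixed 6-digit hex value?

0x420776

s_0 = ciphertext = 0x2DC83F
s_1 = InvRound(s_0, k_7) = 0xFC362F
s_2 = InvRound(s_1, k_6) = 0xE98A62
s_3 = InvRound(s_2, k_5) = 0x574B2D
s_4 = InvRound(s_3, k_4) = 0xF7690F
s_5 = InvRound(s_4, k_3) = 0x096D03
s_6 = InvRound(s_5, k_2) = 0xA6C895
s_7 = InvRound(s_6, k_1) = 0x48A566
s_8 = InvRound(s_7, k_0) = 0x420776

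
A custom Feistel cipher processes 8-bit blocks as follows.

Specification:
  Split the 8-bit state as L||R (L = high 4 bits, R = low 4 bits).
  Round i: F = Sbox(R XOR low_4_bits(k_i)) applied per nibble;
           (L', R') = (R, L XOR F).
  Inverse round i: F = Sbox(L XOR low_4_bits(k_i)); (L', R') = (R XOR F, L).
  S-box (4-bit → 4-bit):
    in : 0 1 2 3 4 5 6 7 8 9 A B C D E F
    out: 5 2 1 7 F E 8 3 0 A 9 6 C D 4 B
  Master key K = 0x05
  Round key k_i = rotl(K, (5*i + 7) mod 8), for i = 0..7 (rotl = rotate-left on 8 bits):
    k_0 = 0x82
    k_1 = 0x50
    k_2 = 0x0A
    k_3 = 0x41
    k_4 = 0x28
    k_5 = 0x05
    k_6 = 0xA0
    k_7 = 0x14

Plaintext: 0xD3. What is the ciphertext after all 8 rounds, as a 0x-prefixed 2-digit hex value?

0xCE

s_0 = plaintext = 0xD3
s_1 = Round(s_0, k_0) = 0x3F
s_2 = Round(s_1, k_1) = 0xF8
s_3 = Round(s_2, k_2) = 0x8E
s_4 = Round(s_3, k_3) = 0xE3
s_5 = Round(s_4, k_4) = 0x38
s_6 = Round(s_5, k_5) = 0x8E
s_7 = Round(s_6, k_6) = 0xEC
s_8 = Round(s_7, k_7) = 0xCE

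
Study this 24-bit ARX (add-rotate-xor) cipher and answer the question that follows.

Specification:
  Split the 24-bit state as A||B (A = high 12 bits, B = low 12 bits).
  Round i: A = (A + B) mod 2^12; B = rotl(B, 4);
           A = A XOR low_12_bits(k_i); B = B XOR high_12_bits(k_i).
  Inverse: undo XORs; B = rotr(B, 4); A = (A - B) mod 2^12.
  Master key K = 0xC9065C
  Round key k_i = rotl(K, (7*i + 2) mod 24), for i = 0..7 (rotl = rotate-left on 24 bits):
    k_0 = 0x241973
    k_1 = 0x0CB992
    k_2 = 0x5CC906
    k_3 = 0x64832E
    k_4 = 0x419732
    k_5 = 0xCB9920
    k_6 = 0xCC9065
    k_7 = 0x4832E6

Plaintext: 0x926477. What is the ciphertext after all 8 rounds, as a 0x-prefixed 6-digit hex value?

s_0 = plaintext = 0x926477
s_1 = Round(s_0, k_0) = 0x4EE535
s_2 = Round(s_1, k_1) = 0x3B139E
s_3 = Round(s_2, k_2) = 0xE49C2F
s_4 = Round(s_3, k_3) = 0x9564B4
s_5 = Round(s_4, k_4) = 0x938F5D
s_6 = Round(s_5, k_5) = 0x1B5966
s_7 = Round(s_6, k_6) = 0xB7EAA0
s_8 = Round(s_7, k_7) = 0x4F8E89

0x4F8E89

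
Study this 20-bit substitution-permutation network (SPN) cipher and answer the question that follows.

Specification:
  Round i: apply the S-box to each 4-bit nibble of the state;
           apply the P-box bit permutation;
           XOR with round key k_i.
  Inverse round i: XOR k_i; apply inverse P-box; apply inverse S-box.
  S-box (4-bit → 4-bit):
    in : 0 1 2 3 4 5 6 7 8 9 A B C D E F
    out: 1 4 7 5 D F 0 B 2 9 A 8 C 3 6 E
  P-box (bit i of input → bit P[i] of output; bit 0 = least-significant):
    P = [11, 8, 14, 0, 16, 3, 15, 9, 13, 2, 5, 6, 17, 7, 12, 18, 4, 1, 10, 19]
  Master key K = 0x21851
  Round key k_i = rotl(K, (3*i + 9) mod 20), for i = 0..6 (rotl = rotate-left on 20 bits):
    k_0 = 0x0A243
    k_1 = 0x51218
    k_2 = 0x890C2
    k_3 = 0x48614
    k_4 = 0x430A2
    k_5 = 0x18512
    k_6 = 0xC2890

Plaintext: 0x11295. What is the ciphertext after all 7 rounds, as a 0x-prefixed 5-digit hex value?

s_0 = plaintext = 0x11295
s_1 = Round(s_0, k_0) = 0x1DD66
s_2 = Round(s_1, k_1) = 0x7369C
s_3 = Round(s_2, k_2) = 0x3C2D1
s_4 = Round(s_3, k_3) = 0x1F228
s_5 = Round(s_4, k_4) = 0x1850E
s_6 = Round(s_5, k_5) = 0x0E0F6
s_7 = Round(s_6, k_6) = 0xC9A08

0xC9A08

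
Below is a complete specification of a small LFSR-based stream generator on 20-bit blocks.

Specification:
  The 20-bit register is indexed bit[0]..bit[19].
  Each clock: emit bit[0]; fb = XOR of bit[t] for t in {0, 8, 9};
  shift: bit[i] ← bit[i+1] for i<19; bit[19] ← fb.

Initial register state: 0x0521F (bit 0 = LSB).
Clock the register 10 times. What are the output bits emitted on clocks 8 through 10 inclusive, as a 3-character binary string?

reg_0 = 0x0521F
clock 1: out=1, reg = 0x0290F
clock 2: out=1, reg = 0x01487
clock 3: out=1, reg = 0x80A43
clock 4: out=1, reg = 0x40521
clock 5: out=1, reg = 0x20290
clock 6: out=0, reg = 0x90148
clock 7: out=0, reg = 0xC80A4
clock 8: out=0, reg = 0x64052
clock 9: out=0, reg = 0x32029
clock 10: out=1, reg = 0x99014

001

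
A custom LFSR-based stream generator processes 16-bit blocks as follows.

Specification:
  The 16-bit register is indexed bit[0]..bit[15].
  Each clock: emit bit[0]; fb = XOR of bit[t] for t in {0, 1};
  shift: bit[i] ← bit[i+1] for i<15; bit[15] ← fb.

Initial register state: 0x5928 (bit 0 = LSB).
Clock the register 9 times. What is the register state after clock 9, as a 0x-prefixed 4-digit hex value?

0xDE2C

reg_0 = 0x5928
clock 1: out=0, reg = 0x2C94
clock 2: out=0, reg = 0x164A
clock 3: out=0, reg = 0x8B25
clock 4: out=1, reg = 0xC592
clock 5: out=0, reg = 0xE2C9
clock 6: out=1, reg = 0xF164
clock 7: out=0, reg = 0x78B2
clock 8: out=0, reg = 0xBC59
clock 9: out=1, reg = 0xDE2C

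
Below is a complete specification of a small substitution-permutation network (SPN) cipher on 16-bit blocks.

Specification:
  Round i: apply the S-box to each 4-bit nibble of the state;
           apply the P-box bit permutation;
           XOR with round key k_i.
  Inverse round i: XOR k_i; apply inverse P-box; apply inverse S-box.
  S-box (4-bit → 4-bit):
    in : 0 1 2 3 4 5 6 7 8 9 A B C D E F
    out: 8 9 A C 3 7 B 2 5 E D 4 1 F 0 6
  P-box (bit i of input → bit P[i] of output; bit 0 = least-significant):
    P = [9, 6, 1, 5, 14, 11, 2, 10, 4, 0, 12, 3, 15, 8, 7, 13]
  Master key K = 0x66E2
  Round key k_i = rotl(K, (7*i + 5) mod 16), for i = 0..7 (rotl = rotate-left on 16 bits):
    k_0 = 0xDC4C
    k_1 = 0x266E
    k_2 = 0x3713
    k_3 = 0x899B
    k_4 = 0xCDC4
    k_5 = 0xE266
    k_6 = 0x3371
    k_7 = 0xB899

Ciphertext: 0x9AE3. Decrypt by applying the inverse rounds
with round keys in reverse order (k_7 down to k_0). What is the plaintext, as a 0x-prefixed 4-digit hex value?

0x5B43

s_0 = ciphertext = 0x9AE3
s_1 = InvRound(s_0, k_7) = 0x01ED
s_2 = InvRound(s_1, k_6) = 0x3ABC
s_3 = InvRound(s_2, k_5) = 0x8A4F
s_4 = InvRound(s_3, k_4) = 0xF218
s_5 = InvRound(s_4, k_3) = 0x9F48
s_6 = InvRound(s_5, k_2) = 0x167F
s_7 = InvRound(s_6, k_1) = 0x05EE
s_8 = InvRound(s_7, k_0) = 0x5B43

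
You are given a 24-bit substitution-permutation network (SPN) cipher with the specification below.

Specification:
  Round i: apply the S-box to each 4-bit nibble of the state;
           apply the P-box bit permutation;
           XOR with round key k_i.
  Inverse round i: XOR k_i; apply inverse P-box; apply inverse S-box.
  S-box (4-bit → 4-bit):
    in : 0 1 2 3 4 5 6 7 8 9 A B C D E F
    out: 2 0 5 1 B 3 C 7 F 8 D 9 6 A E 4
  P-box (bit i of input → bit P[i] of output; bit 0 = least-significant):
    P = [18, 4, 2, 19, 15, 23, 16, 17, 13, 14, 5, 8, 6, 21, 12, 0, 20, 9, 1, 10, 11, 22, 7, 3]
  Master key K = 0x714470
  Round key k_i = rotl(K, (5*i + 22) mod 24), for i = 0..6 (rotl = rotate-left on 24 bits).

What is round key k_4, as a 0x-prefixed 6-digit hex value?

0xC1C511

K = 0x714470
k_0 = rotl(K, (5*0+22) mod 24) = rotl(K, 22) = 0x1C511C
k_1 = rotl(K, (5*1+22) mod 24) = rotl(K, 3) = 0x8A2383
k_2 = rotl(K, (5*2+22) mod 24) = rotl(K, 8) = 0x447071
k_3 = rotl(K, (5*3+22) mod 24) = rotl(K, 13) = 0x8E0E28
k_4 = rotl(K, (5*4+22) mod 24) = rotl(K, 18) = 0xC1C511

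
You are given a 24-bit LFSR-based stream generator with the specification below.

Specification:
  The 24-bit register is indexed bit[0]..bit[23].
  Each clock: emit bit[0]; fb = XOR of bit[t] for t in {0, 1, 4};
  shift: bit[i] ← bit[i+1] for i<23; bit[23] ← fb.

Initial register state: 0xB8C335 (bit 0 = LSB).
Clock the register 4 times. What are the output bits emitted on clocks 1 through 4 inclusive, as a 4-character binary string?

1010

reg_0 = 0xB8C335
clock 1: out=1, reg = 0x5C619A
clock 2: out=0, reg = 0x2E30CD
clock 3: out=1, reg = 0x971866
clock 4: out=0, reg = 0xCB8C33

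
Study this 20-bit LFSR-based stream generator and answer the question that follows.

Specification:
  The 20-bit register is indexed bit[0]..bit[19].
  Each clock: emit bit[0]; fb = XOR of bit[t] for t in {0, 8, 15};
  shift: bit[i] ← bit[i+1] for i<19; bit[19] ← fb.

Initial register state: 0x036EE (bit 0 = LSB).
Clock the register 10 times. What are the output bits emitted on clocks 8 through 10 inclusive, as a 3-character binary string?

reg_0 = 0x036EE
clock 1: out=0, reg = 0x01B77
clock 2: out=1, reg = 0x00DBB
clock 3: out=1, reg = 0x006DD
clock 4: out=1, reg = 0x8036E
clock 5: out=0, reg = 0xC01B7
clock 6: out=1, reg = 0x600DB
clock 7: out=1, reg = 0xB006D
clock 8: out=1, reg = 0xD8036
clock 9: out=0, reg = 0xEC01B
clock 10: out=1, reg = 0x7600D

101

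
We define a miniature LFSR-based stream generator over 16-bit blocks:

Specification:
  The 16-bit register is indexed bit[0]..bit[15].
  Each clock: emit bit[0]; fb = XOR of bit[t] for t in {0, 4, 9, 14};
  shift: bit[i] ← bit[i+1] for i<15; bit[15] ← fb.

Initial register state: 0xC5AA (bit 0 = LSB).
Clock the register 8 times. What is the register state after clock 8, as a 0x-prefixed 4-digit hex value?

0x05C5

reg_0 = 0xC5AA
clock 1: out=0, reg = 0xE2D5
clock 2: out=1, reg = 0x716A
clock 3: out=0, reg = 0xB8B5
clock 4: out=1, reg = 0x5C5A
clock 5: out=0, reg = 0x2E2D
clock 6: out=1, reg = 0x1716
clock 7: out=0, reg = 0x0B8B
clock 8: out=1, reg = 0x05C5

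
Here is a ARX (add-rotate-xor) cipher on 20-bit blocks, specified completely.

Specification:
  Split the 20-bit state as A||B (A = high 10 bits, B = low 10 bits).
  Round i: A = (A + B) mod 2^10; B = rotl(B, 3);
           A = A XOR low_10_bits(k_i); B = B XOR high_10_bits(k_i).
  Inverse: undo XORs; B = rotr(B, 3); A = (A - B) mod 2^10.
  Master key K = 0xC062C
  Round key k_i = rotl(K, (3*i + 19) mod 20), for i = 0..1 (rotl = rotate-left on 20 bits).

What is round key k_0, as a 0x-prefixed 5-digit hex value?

K = 0xC062C
k_0 = rotl(K, (3*0+19) mod 20) = rotl(K, 19) = 0x60316

0x60316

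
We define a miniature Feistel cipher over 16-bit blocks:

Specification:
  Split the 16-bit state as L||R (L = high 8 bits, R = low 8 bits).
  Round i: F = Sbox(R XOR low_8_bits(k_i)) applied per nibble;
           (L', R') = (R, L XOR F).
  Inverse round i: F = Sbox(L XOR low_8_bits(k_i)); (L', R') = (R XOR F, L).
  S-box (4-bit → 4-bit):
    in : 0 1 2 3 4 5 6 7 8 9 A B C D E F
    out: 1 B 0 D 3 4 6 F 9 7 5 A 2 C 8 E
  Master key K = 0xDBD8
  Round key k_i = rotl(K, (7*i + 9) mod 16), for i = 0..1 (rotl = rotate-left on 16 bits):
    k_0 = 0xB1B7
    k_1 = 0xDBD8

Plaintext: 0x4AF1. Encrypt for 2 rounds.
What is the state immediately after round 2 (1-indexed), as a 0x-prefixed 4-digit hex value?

s_0 = plaintext = 0x4AF1
s_1 = Round(s_0, k_0) = 0xF17C
s_2 = Round(s_1, k_1) = 0x7CA2

0x7CA2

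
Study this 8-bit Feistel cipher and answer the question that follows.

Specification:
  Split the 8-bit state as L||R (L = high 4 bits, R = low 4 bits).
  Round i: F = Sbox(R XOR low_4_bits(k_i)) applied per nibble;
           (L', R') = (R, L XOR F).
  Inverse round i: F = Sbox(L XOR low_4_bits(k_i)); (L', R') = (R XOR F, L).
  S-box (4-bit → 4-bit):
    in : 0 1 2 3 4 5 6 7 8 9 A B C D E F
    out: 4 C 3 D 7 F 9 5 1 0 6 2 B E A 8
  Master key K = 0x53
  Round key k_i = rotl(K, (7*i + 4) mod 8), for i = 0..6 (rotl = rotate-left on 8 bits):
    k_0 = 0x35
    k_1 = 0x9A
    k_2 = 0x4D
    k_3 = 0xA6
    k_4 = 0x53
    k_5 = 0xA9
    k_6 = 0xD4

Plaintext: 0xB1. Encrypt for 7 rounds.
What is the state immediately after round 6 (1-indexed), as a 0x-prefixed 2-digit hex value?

0x49

s_0 = plaintext = 0xB1
s_1 = Round(s_0, k_0) = 0x1C
s_2 = Round(s_1, k_1) = 0xC8
s_3 = Round(s_2, k_2) = 0x83
s_4 = Round(s_3, k_3) = 0x37
s_5 = Round(s_4, k_4) = 0x74
s_6 = Round(s_5, k_5) = 0x49
s_7 = Round(s_6, k_6) = 0x9A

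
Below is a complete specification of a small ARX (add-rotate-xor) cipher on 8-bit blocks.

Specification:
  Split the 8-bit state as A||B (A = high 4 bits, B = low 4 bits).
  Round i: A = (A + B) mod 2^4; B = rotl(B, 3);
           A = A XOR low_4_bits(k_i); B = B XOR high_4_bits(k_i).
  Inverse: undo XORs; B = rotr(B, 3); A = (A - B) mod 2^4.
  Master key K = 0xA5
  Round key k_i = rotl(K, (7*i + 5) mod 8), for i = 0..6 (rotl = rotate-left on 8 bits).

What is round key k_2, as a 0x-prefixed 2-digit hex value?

K = 0xA5
k_0 = rotl(K, (7*0+5) mod 8) = rotl(K, 5) = 0xB4
k_1 = rotl(K, (7*1+5) mod 8) = rotl(K, 4) = 0x5A
k_2 = rotl(K, (7*2+5) mod 8) = rotl(K, 3) = 0x2D

0x2D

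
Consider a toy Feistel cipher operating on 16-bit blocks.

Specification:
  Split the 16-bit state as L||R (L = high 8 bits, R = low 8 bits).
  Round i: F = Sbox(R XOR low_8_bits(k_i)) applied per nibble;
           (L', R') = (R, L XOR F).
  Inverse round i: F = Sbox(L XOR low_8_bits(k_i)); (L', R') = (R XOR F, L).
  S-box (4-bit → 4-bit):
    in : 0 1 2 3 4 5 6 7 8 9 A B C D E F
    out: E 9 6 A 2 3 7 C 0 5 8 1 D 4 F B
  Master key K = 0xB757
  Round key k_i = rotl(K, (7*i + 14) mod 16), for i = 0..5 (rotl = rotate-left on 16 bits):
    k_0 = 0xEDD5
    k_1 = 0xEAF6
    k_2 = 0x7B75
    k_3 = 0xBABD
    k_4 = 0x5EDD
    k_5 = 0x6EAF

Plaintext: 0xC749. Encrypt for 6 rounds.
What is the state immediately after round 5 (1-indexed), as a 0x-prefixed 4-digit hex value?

0xDB54

s_0 = plaintext = 0xC749
s_1 = Round(s_0, k_0) = 0x499A
s_2 = Round(s_1, k_1) = 0x9A34
s_3 = Round(s_2, k_2) = 0x34B3
s_4 = Round(s_3, k_3) = 0xB3DB
s_5 = Round(s_4, k_4) = 0xDB54
s_6 = Round(s_5, k_5) = 0x546A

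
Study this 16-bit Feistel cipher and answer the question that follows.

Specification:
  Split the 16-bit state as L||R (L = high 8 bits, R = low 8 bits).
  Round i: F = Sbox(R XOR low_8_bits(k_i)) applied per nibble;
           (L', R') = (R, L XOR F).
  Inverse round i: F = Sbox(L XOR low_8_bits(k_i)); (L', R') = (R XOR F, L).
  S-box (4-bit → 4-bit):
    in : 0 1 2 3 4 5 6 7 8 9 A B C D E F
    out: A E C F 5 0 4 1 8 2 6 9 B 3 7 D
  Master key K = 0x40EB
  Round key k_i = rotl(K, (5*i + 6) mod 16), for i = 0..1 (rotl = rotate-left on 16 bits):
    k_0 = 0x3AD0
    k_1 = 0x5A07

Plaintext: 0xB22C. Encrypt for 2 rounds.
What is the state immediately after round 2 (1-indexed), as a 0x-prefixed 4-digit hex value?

0x696B

s_0 = plaintext = 0xB22C
s_1 = Round(s_0, k_0) = 0x2C69
s_2 = Round(s_1, k_1) = 0x696B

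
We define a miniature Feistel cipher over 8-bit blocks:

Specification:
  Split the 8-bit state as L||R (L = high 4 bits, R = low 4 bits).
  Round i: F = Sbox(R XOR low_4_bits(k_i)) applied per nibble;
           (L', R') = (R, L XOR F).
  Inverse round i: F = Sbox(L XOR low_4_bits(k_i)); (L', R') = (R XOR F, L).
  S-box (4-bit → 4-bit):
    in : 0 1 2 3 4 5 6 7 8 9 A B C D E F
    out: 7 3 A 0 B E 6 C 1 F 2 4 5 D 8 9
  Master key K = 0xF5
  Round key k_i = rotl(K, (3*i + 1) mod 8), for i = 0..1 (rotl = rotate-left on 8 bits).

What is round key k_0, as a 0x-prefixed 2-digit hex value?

0xEB

K = 0xF5
k_0 = rotl(K, (3*0+1) mod 8) = rotl(K, 1) = 0xEB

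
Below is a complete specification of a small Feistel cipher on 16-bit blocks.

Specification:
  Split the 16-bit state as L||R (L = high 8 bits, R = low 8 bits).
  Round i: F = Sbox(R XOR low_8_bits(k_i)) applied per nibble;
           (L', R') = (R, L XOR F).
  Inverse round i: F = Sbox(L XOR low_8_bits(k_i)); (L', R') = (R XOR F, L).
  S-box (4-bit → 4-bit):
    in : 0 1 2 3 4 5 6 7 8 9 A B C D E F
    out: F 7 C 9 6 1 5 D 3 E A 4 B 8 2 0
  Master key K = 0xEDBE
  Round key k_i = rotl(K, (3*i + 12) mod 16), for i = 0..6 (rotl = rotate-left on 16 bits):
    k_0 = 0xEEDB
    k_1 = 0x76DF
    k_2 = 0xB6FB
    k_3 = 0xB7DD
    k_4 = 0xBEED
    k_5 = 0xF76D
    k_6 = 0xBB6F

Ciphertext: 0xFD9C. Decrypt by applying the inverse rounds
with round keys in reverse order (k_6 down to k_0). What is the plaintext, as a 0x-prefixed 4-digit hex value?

s_0 = ciphertext = 0xFD9C
s_1 = InvRound(s_0, k_6) = 0x70FD
s_2 = InvRound(s_1, k_5) = 0x8570
s_3 = InvRound(s_2, k_4) = 0x2385
s_4 = InvRound(s_3, k_3) = 0x8723
s_5 = InvRound(s_4, k_2) = 0xF887
s_6 = InvRound(s_5, k_1) = 0x4AF8
s_7 = InvRound(s_6, k_0) = 0x1F4A

0x1F4A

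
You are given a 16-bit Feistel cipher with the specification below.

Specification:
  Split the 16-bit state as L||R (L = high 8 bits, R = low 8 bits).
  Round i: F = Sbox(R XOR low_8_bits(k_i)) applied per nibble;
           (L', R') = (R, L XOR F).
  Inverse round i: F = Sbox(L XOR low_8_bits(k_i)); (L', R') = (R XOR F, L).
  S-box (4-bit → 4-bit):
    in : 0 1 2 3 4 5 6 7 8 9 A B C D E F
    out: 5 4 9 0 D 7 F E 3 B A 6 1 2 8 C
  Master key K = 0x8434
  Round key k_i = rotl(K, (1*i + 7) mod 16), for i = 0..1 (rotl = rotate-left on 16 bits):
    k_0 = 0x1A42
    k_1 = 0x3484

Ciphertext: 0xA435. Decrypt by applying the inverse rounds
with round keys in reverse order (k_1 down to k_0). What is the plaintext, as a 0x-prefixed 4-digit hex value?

s_0 = ciphertext = 0xA435
s_1 = InvRound(s_0, k_1) = 0xA0A4
s_2 = InvRound(s_1, k_0) = 0x2DA0

0x2DA0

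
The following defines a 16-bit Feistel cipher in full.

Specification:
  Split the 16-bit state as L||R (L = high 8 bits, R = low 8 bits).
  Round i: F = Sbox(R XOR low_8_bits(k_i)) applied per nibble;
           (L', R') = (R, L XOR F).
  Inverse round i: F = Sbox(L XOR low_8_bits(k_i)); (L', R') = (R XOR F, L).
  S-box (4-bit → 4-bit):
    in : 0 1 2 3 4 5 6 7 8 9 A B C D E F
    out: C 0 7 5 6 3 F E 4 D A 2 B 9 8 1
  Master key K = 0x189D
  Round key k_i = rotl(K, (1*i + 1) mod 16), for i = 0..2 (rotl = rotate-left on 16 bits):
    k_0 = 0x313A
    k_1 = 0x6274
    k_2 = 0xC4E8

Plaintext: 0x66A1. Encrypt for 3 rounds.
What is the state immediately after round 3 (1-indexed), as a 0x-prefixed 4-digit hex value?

s_0 = plaintext = 0x66A1
s_1 = Round(s_0, k_0) = 0xA1B4
s_2 = Round(s_1, k_1) = 0xB41D
s_3 = Round(s_2, k_2) = 0x1DA7

0x1DA7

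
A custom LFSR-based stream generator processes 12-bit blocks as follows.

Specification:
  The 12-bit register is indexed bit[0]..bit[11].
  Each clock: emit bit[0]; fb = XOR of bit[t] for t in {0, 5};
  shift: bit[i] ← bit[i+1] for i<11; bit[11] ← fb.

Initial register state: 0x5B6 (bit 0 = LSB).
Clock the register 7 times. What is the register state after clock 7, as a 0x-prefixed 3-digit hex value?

0x36B

reg_0 = 0x5B6
clock 1: out=0, reg = 0xADB
clock 2: out=1, reg = 0xD6D
clock 3: out=1, reg = 0x6B6
clock 4: out=0, reg = 0xB5B
clock 5: out=1, reg = 0xDAD
clock 6: out=1, reg = 0x6D6
clock 7: out=0, reg = 0x36B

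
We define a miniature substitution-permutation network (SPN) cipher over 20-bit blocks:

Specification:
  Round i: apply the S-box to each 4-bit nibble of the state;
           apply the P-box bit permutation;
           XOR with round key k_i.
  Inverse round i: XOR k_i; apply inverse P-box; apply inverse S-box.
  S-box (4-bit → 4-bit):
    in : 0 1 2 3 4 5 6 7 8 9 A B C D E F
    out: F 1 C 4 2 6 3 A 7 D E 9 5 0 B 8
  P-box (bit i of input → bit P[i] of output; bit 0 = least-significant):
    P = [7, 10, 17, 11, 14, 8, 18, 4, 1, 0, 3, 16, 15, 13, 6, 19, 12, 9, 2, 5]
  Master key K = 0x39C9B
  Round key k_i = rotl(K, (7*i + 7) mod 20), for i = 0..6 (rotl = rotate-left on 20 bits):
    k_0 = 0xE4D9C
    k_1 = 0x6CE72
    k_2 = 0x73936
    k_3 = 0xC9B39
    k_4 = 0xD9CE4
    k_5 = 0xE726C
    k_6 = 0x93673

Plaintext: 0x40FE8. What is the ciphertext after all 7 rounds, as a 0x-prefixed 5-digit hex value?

0xB0EDD

s_0 = plaintext = 0x40FE8
s_1 = Round(s_0, k_0) = 0x5AA4C
s_2 = Round(s_1, k_1) = 0xDEDBF
s_3 = Round(s_2, k_2) = 0xFD126
s_4 = Round(s_3, k_3) = 0x89F8B
s_5 = Round(s_4, k_4) = 0x04720
s_6 = Round(s_5, k_5) = 0x94CD9
s_7 = Round(s_6, k_6) = 0xB0EDD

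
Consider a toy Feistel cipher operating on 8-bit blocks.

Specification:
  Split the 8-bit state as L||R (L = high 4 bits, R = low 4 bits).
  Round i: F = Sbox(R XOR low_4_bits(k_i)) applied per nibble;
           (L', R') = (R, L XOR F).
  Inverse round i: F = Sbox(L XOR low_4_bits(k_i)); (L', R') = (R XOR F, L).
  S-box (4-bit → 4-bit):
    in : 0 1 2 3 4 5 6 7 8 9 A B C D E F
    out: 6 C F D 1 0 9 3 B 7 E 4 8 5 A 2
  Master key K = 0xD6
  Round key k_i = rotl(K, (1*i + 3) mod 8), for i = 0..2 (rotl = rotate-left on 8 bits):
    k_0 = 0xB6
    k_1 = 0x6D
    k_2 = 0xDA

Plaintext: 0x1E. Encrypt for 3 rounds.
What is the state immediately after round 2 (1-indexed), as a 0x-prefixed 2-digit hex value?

s_0 = plaintext = 0x1E
s_1 = Round(s_0, k_0) = 0xEA
s_2 = Round(s_1, k_1) = 0xAD
s_3 = Round(s_2, k_2) = 0xD9

0xAD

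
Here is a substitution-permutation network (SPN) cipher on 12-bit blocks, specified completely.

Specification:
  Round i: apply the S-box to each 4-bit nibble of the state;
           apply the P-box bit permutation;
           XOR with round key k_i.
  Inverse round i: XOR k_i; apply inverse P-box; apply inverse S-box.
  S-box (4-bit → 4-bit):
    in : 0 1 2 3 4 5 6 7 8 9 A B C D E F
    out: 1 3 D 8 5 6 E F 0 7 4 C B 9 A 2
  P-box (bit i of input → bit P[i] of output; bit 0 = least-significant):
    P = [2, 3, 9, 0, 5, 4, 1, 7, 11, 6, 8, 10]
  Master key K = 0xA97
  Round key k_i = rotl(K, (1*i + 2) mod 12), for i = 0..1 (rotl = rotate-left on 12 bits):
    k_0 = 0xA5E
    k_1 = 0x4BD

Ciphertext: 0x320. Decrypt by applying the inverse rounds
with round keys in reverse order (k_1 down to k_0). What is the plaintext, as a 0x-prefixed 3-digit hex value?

0xACE

s_0 = ciphertext = 0x320
s_1 = InvRound(s_0, k_1) = 0xBE7
s_2 = InvRound(s_1, k_0) = 0xACE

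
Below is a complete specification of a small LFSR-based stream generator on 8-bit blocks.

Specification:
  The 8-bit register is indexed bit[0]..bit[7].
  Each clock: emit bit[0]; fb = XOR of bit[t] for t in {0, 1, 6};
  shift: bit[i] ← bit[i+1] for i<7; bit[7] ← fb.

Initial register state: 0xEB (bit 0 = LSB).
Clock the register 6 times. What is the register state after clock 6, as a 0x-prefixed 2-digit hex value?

reg_0 = 0xEB
clock 1: out=1, reg = 0xF5
clock 2: out=1, reg = 0x7A
clock 3: out=0, reg = 0x3D
clock 4: out=1, reg = 0x9E
clock 5: out=0, reg = 0xCF
clock 6: out=1, reg = 0xE7

0xE7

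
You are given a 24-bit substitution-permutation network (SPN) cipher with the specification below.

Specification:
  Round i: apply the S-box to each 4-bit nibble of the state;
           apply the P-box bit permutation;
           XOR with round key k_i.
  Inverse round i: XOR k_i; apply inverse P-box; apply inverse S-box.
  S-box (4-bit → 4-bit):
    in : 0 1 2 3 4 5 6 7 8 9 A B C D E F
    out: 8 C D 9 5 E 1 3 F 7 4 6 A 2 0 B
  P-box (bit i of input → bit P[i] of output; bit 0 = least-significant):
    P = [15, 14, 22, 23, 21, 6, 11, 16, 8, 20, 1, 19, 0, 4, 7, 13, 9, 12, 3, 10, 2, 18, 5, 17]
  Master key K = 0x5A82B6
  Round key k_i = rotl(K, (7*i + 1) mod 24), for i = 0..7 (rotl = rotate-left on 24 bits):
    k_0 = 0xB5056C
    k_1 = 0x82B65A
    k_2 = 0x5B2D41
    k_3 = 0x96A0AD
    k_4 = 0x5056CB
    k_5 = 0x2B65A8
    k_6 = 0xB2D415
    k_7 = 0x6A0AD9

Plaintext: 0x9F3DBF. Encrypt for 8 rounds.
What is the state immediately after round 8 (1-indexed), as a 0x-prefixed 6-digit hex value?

s_0 = plaintext = 0x9F3DBF
s_1 = Round(s_0, k_0) = 0x21FB09
s_2 = Round(s_1, k_1) = 0xD15265
s_3 = Round(s_2, k_2) = 0xB748DB
s_4 = Round(s_3, k_3) = 0xCAF34E
s_5 = Round(s_4, k_4) = 0x7E7FD2
s_6 = Round(s_5, k_5) = 0xF7E4FD
s_7 = Round(s_6, k_6) = 0x958753
s_8 = Round(s_7, k_7) = 0xFFB724

0xFFB724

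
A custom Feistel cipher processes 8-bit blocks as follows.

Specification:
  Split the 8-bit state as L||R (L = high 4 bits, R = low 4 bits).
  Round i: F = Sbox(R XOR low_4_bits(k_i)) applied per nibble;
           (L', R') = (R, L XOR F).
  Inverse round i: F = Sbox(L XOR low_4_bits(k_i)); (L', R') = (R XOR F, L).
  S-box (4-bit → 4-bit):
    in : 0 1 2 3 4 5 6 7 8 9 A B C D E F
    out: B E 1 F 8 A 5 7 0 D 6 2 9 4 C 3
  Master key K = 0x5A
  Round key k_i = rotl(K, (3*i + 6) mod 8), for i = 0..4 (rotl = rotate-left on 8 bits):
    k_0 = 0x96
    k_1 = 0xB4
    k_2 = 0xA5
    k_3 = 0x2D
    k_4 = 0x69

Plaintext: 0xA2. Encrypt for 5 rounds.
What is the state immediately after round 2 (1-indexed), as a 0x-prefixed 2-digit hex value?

s_0 = plaintext = 0xA2
s_1 = Round(s_0, k_0) = 0x22
s_2 = Round(s_1, k_1) = 0x27
s_3 = Round(s_2, k_2) = 0x73
s_4 = Round(s_3, k_3) = 0x3B
s_5 = Round(s_4, k_4) = 0xB2

0x27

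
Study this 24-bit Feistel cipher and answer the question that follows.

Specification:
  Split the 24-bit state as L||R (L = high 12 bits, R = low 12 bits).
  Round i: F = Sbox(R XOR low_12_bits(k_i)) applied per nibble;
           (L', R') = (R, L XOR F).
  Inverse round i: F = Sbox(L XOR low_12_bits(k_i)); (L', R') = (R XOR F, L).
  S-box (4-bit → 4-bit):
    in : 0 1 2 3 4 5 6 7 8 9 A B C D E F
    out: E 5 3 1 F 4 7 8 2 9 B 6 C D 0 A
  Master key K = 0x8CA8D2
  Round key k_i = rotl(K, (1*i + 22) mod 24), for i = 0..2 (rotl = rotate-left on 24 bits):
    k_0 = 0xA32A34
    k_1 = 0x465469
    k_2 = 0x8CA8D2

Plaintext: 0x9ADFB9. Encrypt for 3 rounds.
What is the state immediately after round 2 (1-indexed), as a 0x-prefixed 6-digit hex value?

0xD806B0

s_0 = plaintext = 0x9ADFB9
s_1 = Round(s_0, k_0) = 0xFB9D80
s_2 = Round(s_1, k_1) = 0xD806B0
s_3 = Round(s_2, k_2) = 0x6B0DF3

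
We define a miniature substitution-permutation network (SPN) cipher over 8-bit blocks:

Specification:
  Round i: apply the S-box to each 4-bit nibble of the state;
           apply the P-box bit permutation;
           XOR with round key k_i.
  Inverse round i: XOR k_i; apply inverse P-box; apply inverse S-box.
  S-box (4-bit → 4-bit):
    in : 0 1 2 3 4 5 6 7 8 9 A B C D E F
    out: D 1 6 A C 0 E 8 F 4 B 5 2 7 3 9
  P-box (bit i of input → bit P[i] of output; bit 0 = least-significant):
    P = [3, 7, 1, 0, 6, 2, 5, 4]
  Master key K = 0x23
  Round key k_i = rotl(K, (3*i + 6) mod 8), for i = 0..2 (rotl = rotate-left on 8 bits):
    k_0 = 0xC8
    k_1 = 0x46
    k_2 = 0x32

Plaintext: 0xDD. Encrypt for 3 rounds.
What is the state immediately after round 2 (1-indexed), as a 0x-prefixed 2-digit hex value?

0xE1

s_0 = plaintext = 0xDD
s_1 = Round(s_0, k_0) = 0x26
s_2 = Round(s_1, k_1) = 0xE1
s_3 = Round(s_2, k_2) = 0x7E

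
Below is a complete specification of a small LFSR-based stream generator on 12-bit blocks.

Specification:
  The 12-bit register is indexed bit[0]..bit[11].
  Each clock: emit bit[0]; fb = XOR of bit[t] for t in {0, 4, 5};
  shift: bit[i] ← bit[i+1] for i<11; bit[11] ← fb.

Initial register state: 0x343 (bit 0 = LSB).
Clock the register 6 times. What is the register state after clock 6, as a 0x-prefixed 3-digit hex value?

reg_0 = 0x343
clock 1: out=1, reg = 0x9A1
clock 2: out=1, reg = 0x4D0
clock 3: out=0, reg = 0xA68
clock 4: out=0, reg = 0xD34
clock 5: out=0, reg = 0x69A
clock 6: out=0, reg = 0xB4D

0xB4D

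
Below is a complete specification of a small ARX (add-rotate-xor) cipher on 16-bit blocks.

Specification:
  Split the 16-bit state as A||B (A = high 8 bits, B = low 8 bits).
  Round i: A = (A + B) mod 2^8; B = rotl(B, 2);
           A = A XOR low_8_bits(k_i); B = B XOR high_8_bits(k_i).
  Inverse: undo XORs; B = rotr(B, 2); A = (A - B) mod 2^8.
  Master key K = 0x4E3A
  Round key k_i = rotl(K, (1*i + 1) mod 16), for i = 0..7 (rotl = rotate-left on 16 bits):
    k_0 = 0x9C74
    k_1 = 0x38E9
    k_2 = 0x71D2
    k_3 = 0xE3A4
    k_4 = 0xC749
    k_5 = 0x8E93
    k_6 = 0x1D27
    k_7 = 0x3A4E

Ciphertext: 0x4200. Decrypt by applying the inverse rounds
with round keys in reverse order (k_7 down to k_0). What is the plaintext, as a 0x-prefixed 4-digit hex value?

0x5DD5

s_0 = ciphertext = 0x4200
s_1 = InvRound(s_0, k_7) = 0x7E8E
s_2 = InvRound(s_1, k_6) = 0x75E4
s_3 = InvRound(s_2, k_5) = 0x4C9A
s_4 = InvRound(s_3, k_4) = 0xAE57
s_5 = InvRound(s_4, k_3) = 0xDD2D
s_6 = InvRound(s_5, k_2) = 0xF817
s_7 = InvRound(s_6, k_1) = 0x46CB
s_8 = InvRound(s_7, k_0) = 0x5DD5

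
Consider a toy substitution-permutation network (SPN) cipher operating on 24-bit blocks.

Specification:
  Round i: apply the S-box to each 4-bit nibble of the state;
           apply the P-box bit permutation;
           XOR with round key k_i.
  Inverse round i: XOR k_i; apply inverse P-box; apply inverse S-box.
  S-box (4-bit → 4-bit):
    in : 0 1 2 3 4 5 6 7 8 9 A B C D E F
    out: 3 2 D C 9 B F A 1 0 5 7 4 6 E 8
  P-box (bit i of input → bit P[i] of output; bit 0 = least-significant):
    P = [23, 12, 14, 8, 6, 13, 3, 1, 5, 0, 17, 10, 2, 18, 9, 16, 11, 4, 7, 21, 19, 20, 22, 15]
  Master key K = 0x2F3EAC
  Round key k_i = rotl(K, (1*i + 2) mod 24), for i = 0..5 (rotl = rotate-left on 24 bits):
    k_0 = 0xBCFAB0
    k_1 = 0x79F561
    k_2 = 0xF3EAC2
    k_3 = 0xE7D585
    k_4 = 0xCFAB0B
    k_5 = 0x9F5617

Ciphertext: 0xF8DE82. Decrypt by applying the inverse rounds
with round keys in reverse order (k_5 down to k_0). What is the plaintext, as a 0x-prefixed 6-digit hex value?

s_0 = ciphertext = 0xF8DE82
s_1 = InvRound(s_0, k_5) = 0x365D99
s_2 = InvRound(s_1, k_4) = 0x6E3F7B
s_3 = InvRound(s_2, k_3) = 0x4B286A
s_4 = InvRound(s_3, k_2) = 0x53C8CA
s_5 = InvRound(s_4, k_1) = 0x8296E7
s_6 = InvRound(s_5, k_0) = 0x050E5C

0x050E5C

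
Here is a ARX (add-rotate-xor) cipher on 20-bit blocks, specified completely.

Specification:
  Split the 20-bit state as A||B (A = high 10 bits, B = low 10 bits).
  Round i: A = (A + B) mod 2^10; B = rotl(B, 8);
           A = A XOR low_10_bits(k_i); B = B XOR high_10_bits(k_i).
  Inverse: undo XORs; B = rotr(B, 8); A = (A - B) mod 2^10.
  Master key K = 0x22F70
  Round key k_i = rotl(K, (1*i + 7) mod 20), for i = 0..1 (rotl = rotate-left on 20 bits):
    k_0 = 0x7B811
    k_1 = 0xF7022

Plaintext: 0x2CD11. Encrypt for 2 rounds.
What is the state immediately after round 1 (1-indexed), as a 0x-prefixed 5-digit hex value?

s_0 = plaintext = 0x2CD11
s_1 = Round(s_0, k_0) = 0x754AA
s_2 = Round(s_1, k_1) = 0x975F6

0x754AA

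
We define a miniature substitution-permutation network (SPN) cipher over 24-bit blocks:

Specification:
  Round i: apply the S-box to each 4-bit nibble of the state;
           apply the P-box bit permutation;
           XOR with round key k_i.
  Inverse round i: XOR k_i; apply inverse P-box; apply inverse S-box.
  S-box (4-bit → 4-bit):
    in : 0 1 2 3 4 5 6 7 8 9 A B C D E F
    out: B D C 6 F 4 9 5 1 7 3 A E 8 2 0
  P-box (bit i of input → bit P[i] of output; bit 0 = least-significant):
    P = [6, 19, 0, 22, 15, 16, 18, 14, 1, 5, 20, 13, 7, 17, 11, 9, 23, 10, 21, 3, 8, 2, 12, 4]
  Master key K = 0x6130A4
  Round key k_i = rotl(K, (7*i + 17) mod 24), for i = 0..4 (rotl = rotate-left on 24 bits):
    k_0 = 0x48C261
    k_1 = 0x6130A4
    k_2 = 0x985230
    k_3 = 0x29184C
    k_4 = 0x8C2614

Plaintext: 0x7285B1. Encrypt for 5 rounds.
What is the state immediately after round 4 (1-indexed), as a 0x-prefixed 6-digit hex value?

0x9E7A08

s_0 = plaintext = 0x7285B1
s_1 = Round(s_0, k_0) = 0x3993A8
s_2 = Round(s_1, k_1) = 0xD2AC40
s_3 = Round(s_2, k_2) = 0xE7B2C8
s_4 = Round(s_3, k_3) = 0x9E7A08
s_5 = Round(s_4, k_4) = 0x8DFBF2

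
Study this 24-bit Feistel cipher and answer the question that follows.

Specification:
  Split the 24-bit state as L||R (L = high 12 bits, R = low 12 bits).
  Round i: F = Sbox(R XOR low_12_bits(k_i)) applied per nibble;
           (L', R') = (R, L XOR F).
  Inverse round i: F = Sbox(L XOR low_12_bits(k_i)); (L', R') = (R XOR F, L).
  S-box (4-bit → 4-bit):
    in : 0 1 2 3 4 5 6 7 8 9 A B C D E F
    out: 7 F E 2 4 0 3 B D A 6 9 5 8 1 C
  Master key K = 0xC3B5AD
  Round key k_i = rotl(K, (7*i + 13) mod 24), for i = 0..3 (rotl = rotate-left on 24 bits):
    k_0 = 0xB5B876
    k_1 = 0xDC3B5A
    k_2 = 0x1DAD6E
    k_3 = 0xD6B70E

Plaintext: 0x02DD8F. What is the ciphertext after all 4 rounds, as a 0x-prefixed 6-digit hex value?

s_0 = plaintext = 0x02DD8F
s_1 = Round(s_0, k_0) = 0xD8F0E7
s_2 = Round(s_1, k_1) = 0x0E7417
s_3 = Round(s_2, k_2) = 0x417A5D
s_4 = Round(s_3, k_3) = 0xA5DC15

0xA5DC15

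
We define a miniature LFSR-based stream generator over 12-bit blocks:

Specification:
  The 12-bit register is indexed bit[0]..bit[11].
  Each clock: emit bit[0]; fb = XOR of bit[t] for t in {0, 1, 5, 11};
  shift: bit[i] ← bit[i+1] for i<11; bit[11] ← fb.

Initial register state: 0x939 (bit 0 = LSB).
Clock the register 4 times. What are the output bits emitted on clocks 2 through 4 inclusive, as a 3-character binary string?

001

reg_0 = 0x939
clock 1: out=1, reg = 0xC9C
clock 2: out=0, reg = 0xE4E
clock 3: out=0, reg = 0x727
clock 4: out=1, reg = 0xB93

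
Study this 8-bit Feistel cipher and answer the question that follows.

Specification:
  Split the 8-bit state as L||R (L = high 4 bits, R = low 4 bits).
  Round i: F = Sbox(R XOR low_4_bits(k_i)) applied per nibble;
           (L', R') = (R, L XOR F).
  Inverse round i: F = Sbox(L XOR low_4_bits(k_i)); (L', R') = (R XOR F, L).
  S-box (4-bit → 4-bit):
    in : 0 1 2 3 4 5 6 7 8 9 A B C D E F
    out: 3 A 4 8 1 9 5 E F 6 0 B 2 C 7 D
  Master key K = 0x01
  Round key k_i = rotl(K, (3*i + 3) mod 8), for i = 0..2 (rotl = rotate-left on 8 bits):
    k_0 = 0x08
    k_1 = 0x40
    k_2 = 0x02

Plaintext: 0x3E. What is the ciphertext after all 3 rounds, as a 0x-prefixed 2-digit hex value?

0xB0

s_0 = plaintext = 0x3E
s_1 = Round(s_0, k_0) = 0xE6
s_2 = Round(s_1, k_1) = 0x6B
s_3 = Round(s_2, k_2) = 0xB0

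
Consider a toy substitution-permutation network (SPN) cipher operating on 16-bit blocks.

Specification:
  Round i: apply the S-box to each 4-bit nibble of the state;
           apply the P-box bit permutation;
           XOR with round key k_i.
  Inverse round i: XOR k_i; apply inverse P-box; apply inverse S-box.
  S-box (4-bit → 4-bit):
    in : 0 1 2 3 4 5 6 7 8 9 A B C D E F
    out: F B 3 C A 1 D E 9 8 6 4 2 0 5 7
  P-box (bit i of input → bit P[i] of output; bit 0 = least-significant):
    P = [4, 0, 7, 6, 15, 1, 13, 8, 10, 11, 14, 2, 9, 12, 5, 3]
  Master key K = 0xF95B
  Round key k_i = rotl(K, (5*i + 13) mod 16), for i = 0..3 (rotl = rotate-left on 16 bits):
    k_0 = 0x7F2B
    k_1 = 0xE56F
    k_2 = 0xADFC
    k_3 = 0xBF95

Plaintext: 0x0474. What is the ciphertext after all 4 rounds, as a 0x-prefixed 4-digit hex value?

s_0 = plaintext = 0x0474
s_1 = Round(s_0, k_0) = 0x4444
s_2 = Round(s_1, k_1) = 0xFC20
s_3 = Round(s_2, k_2) = 0x370F
s_4 = Round(s_3, k_3) = 0x562A

0x562A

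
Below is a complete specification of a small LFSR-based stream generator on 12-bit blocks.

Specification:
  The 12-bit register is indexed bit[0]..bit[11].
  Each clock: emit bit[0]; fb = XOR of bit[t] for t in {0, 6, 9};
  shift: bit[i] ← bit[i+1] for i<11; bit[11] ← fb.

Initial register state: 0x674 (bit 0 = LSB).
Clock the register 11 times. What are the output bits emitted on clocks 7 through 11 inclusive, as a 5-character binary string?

10011

reg_0 = 0x674
clock 1: out=0, reg = 0x33A
clock 2: out=0, reg = 0x99D
clock 3: out=1, reg = 0xCCE
clock 4: out=0, reg = 0xE67
clock 5: out=1, reg = 0xF33
clock 6: out=1, reg = 0x799
clock 7: out=1, reg = 0x3CC
clock 8: out=0, reg = 0x1E6
clock 9: out=0, reg = 0x8F3
clock 10: out=1, reg = 0x479
clock 11: out=1, reg = 0x23C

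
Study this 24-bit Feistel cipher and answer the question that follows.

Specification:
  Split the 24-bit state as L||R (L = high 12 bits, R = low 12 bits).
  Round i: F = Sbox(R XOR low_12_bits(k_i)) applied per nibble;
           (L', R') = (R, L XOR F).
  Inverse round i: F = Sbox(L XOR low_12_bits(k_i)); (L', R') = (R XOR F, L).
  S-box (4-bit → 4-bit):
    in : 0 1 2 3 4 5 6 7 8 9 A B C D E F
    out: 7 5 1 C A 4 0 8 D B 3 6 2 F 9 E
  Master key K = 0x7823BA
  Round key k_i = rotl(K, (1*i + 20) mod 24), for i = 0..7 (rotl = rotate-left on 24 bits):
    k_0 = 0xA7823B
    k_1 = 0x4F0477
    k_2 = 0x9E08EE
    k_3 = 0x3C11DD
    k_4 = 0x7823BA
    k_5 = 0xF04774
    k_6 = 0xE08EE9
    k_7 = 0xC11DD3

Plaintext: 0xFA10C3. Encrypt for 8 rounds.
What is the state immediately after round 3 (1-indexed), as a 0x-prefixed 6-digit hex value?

0x3058DA

s_0 = plaintext = 0xFA10C3
s_1 = Round(s_0, k_0) = 0x0C3E4C
s_2 = Round(s_1, k_1) = 0xE4C305
s_3 = Round(s_2, k_2) = 0x3058DA
s_4 = Round(s_3, k_3) = 0x8DA87D
s_5 = Round(s_4, k_4) = 0x87DEF2
s_6 = Round(s_5, k_5) = 0xEF23AD
s_7 = Round(s_6, k_6) = 0x3AD158
s_8 = Round(s_7, k_7) = 0x15817B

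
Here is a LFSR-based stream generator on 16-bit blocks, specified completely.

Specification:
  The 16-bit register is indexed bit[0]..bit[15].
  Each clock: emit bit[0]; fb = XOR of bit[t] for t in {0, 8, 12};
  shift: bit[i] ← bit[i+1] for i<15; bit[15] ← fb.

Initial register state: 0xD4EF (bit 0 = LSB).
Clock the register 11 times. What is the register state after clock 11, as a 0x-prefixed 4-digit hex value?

0xEADA

reg_0 = 0xD4EF
clock 1: out=1, reg = 0x6A77
clock 2: out=1, reg = 0xB53B
clock 3: out=1, reg = 0xDA9D
clock 4: out=1, reg = 0x6D4E
clock 5: out=0, reg = 0xB6A7
clock 6: out=1, reg = 0x5B53
clock 7: out=1, reg = 0xADA9
clock 8: out=1, reg = 0x56D4
clock 9: out=0, reg = 0xAB6A
clock 10: out=0, reg = 0xD5B5
clock 11: out=1, reg = 0xEADA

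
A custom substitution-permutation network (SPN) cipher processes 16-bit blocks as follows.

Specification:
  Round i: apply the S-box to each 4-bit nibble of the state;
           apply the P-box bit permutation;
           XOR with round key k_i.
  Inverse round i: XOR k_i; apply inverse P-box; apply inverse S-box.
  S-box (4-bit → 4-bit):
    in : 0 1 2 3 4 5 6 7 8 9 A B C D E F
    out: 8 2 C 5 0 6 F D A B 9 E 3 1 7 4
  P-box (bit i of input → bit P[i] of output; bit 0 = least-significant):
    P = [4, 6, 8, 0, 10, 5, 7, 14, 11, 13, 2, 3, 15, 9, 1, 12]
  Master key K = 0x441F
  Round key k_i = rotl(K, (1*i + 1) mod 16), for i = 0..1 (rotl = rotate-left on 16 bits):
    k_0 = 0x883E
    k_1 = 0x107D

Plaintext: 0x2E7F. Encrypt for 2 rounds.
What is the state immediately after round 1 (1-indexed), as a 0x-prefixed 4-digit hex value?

s_0 = plaintext = 0x2E7F
s_1 = Round(s_0, k_0) = 0xF5B8
s_2 = Round(s_1, k_1) = 0x709A

0xF5B8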